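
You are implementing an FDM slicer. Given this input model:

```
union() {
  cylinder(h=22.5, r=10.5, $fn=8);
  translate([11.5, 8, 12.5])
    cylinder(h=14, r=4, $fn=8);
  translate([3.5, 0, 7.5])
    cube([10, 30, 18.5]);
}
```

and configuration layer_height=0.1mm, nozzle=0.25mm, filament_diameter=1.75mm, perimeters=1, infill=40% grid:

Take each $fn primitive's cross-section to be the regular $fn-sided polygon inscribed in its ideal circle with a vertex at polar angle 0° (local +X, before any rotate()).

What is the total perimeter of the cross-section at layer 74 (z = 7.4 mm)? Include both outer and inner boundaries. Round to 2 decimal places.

At z = 7.4 mm: the cylinder: section is a regular 8-gon, circumradius r=10.5 (perimeter = 2·8·10.500·sin(180°/8) = 64.29 mm); the cylinder at (11.5, 8) is absent (z outside [12.5, 26.5]); the cube at (3.5, 0) is not intersected at this z (z outside [7.5, 26]); Merging all regions: only the r=10.5 cylinder is present, so the union is just that shape — boundary = 64.29 mm. Overall, the cross-section is a single solid region. Total boundary length (outer) = 64.29 mm.

64.29 mm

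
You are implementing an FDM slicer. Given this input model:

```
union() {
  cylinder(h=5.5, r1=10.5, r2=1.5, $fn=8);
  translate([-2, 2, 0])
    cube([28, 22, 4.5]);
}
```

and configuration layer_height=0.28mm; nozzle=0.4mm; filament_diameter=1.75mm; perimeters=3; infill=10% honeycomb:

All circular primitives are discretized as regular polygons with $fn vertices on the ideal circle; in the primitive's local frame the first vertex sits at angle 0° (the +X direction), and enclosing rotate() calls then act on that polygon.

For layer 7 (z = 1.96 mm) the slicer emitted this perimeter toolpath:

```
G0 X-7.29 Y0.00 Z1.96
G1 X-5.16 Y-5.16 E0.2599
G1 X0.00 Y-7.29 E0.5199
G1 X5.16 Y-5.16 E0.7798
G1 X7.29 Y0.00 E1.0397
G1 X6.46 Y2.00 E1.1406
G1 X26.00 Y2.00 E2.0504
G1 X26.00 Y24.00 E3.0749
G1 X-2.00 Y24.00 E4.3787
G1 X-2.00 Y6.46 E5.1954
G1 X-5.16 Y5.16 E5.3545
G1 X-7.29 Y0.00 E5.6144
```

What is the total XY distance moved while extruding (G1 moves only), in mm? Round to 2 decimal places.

120.57 mm

Sum the Euclidean lengths of each G1 segment: total = 120.57 mm.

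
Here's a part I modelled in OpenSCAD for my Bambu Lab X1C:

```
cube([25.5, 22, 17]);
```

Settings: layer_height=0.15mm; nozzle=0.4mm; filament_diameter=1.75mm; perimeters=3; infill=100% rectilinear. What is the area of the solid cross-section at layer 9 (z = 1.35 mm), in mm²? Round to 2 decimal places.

At z = 1.35 mm: the cube (footprint 25.5×22) is included at this height (area 561.00 mm²). Overall, the cross-section is a single solid region. Net area = 561.00 mm².

561.00 mm²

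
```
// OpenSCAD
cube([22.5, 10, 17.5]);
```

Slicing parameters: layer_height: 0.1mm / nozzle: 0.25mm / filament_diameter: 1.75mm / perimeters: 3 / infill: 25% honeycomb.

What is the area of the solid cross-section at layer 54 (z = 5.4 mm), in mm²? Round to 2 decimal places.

225.00 mm²

At z = 5.4 mm: the cube (footprint 22.5×10) is included at this height (area 225.00 mm²). Overall, the cross-section is a single solid region. Net area = 225.00 mm².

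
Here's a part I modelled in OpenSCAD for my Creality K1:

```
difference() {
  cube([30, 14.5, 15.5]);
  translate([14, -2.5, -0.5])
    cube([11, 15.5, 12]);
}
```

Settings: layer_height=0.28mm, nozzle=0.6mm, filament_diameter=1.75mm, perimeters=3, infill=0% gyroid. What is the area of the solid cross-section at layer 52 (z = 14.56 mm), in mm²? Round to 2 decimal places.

At z = 14.56 mm: the 30×14.5 cube contributes its full rectangle (area 435.00 mm²); the cube at (14, -2.5) is not intersected at this z (z outside [-0.5, 11.5]); Subtracting the remaining from the first: none of the subtracted shapes is present at this height, so the 30×14.5 cube is unchanged — area = 435.00 mm². Overall, the cross-section is a single solid region. Net area = 435.00 mm².

435.00 mm²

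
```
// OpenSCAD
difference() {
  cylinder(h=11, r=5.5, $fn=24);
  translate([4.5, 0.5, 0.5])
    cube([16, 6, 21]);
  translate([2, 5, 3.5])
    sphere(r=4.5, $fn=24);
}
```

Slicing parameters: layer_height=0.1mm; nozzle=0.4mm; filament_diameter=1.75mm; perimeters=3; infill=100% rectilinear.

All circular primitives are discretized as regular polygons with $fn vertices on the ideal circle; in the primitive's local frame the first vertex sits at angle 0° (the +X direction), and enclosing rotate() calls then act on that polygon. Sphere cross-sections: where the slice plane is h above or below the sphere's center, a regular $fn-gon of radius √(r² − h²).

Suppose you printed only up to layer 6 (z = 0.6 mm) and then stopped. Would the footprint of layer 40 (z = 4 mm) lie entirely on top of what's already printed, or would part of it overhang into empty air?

Compare the two slices. At z = 0.6: the r=5.5 cylinder contributes a regular 24-gon of circumradius 5.5 (area = (24/2)·5.500²·sin(360°/24) = 93.95 mm²); the cube at (4.5, 0.5) (footprint 16×6) is included at this height (area 96.00 mm²); the r=4.5 sphere at (2, 5) contributes a regular 24-gon of circumradius √(4.5²−2.9²) = 3.441 (area = (24/2)·3.441²·sin(360°/24) = 36.77 mm²); Taking the first minus the rest: starting from the r=5.5 cylinder (93.95 mm²), the 16×6 cube at (4.5, 0.5) partially overlaps it — only the 1.57 mm² overlap (of its 96.00 mm²) is removed, clipping the outline; the r=4.5 sphere at (2, 5) partially overlaps it — only the 16.43 mm² overlap (of its 36.77 mm²) is removed, clipping the outline — area = 75.96 mm². At z = 4: the r=5.5 cylinder gives a regular 24-gon of circumradius 5.5 (constant along its height) (area = (24/2)·5.500²·sin(360°/24) = 93.95 mm²); the cube at (4.5, 0.5) (footprint 16×6) is included at this height (area 96.00 mm²); the r=4.5 sphere at (2, 5) contributes a regular 24-gon of circumradius √(4.5²−0.5²) = 4.472 (area = (24/2)·4.472²·sin(360°/24) = 62.12 mm²); Subtracting the remaining from the first: starting from the r=5.5 cylinder (93.95 mm²), the 16×6 cube at (4.5, 0.5) partially overlaps it — only the 1.57 mm² overlap (of its 96.00 mm²) is removed, clipping the outline; the r=4.5 sphere at (2, 5) partially overlaps it — only the 25.65 mm² overlap (of its 62.12 mm²) is removed, clipping the outline — area = 66.74 mm². Checking containment: the cross-section at z = 4 is a subset of the cross-section at z = 0.6.

entirely on top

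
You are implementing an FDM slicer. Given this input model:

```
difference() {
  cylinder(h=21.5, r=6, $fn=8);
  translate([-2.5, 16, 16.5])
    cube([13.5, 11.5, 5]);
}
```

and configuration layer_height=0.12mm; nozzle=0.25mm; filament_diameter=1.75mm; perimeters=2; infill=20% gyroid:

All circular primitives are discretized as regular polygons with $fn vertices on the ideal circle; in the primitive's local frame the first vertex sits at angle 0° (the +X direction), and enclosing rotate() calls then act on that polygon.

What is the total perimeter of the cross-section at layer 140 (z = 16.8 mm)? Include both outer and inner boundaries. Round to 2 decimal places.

At z = 16.8 mm: the cylinder: section is a regular 8-gon, circumradius r=6 (perimeter = 2·8·6.000·sin(180°/8) = 36.74 mm); the cube at (-2.5, 16) is present — its section is the full 13.5×11.5 rectangle (perimeter 50.00 mm); Subtracting the remaining from the first: starting from the r=6 cylinder, the 13.5×11.5 cube at (-2.5, 16) misses the remaining region (no effect) — boundary = 36.74 mm. Overall, the cross-section is a single solid region. Total boundary length (outer) = 36.74 mm.

36.74 mm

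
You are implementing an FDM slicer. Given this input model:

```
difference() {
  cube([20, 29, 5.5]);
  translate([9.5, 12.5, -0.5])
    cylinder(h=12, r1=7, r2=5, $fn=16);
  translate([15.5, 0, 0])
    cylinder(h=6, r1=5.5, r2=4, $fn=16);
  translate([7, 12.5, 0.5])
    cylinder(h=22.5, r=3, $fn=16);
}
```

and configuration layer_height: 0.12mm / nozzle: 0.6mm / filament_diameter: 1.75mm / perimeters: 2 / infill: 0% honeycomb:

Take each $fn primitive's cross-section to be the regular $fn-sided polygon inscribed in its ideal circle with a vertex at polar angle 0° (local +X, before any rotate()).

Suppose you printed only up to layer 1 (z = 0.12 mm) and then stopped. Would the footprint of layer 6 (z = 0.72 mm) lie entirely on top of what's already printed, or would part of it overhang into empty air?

part overhangs

Compare the two slices. At z = 0.12: the cube (footprint 20×29) is included at this height (area 580.00 mm²); the cone at (9.5, 12.5): at t=0.052 of its height the radius interpolates to r₁+(r₂−r₁)t = 6.897, giving a regular 16-gon of that circumradius (area = (16/2)·6.897²·sin(360°/16) = 145.62 mm²); the cone at (15.5, 0): at t=0.020 of its height the radius interpolates to r₁+(r₂−r₁)t = 5.470, giving a regular 16-gon of that circumradius (area = (16/2)·5.470²·sin(360°/16) = 91.60 mm²); the cylinder at (7, 12.5) is not intersected at this z (z outside [0.5, 23]); Subtracting the remaining from the first: starting from the 20×29 cube (580.00 mm²), the cone at (9.5, 12.5) lies wholly inside it (removes its full 145.62 mm² and its 43.06 mm outline becomes a hole wall); the cone at (15.5, 0) partially overlaps it — only the 43.98 mm² overlap (of its 91.60 mm²) is removed, clipping the outline — area = 390.41 mm². At z = 0.72: the cube (footprint 20×29) is included at this height (area 580.00 mm²); the cone at (9.5, 12.5): at t=0.102 of its height the radius interpolates to r₁+(r₂−r₁)t = 6.797, giving a regular 16-gon of that circumradius (area = (16/2)·6.797²·sin(360°/16) = 141.42 mm²); the cone at (15.5, 0): at t=0.120 of its height the radius interpolates to r₁+(r₂−r₁)t = 5.320, giving a regular 16-gon of that circumradius (area = (16/2)·5.320²·sin(360°/16) = 86.65 mm²); the r=3 cylinder at (7, 12.5) gives a regular 16-gon of circumradius 3 (constant along its height) (area = (16/2)·3.000²·sin(360°/16) = 27.55 mm²); Taking the first minus the rest: starting from the 20×29 cube (580.00 mm²), the cone at (9.5, 12.5) lies wholly inside it (removes its full 141.42 mm² and its 42.43 mm outline becomes a hole wall); the cone at (15.5, 0) partially overlaps it — only the 41.94 mm² overlap (of its 86.65 mm²) is removed, clipping the outline; the r=3 cylinder at (7, 12.5) misses the remaining region (no effect) — area = 396.64 mm². Checking containment: at z = 0.72 the cross-section extends beyond the z = 0.12 cross-section by about 6.23 mm².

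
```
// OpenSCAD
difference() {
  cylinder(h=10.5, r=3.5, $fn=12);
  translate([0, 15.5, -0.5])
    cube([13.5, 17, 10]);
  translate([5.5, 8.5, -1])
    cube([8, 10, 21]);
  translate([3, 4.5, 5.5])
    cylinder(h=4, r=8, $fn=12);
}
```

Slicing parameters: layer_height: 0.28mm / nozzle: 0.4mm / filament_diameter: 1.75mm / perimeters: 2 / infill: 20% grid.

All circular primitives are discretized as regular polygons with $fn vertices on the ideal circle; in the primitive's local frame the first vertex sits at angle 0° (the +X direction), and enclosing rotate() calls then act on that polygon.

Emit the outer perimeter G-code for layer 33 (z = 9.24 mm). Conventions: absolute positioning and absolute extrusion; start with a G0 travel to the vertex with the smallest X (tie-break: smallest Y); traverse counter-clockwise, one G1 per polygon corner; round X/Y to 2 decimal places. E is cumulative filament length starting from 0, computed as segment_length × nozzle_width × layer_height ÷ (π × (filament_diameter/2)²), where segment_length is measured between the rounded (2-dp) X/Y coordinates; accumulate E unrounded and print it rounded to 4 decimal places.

At z = 9.24 mm: the r=3.5 cylinder gives a regular 12-gon of circumradius 3.5 (constant along its height); the cube at (0, 15.5) (footprint 13.5×17) is included at this height; the cube at (5.5, 8.5) is present — its section is the full 8×10 rectangle; the r=8 cylinder at (3, 4.5) contributes a regular 12-gon of circumradius 8; After the difference (first − rest): starting from the r=3.5 cylinder, the 13.5×17 cube at (0, 15.5) misses the remaining region (no effect); the 8×10 cube at (5.5, 8.5) misses the remaining region (no effect); the r=8 cylinder at (3, 4.5) partially overlaps it — only the 32.47 mm² overlap (of its 192.00 mm²) is removed, clipping the outline — 1 connected region. The outline is a single polygon with 7 vertices. Extrusion per mm of travel: 0.4 × 0.28 / (π × 0.875²) = 0.046564. Accumulating E over each segment gives final E = 0.6124.

G0 X-3.50 Y0.00 Z9.24
G1 X-3.03 Y-1.75 E0.0844
G1 X-1.75 Y-3.03 E0.1687
G1 X0.00 Y-3.50 E0.2530
G1 X1.50 Y-3.10 E0.3253
G1 X-1.00 Y-2.43 E0.4458
G1 X-3.48 Y0.06 E0.6095
G1 X-3.50 Y0.00 E0.6124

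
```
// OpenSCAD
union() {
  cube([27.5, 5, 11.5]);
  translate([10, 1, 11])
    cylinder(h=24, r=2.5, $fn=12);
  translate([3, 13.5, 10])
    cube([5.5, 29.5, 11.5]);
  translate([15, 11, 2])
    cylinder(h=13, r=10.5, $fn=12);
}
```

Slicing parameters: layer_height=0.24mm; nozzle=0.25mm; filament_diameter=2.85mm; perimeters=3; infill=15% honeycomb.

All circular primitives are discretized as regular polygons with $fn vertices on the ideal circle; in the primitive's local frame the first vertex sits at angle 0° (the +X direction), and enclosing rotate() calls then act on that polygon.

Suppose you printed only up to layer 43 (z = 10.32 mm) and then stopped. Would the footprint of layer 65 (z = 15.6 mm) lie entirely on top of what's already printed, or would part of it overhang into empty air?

Compare the two slices. At z = 10.32: the cube (footprint 27.5×5) is included at this height (area 137.50 mm²); the cylinder at (10, 1) is not intersected at this z (z outside [11, 35]); the 5.5×29.5 cube at (3, 13.5) contributes its full rectangle (area 162.25 mm²); the cylinder at (15, 11): section is a regular 12-gon, circumradius r=10.5 (area = (12/2)·10.500²·sin(360°/12) = 330.75 mm²); Merging all regions: the regions partially overlap — summed areas 630.50 mm² minus the doubly-counted overlap 60.94 mm² gives 569.56 mm² — area = 569.56 mm². At z = 15.6: the cube is absent (z outside [0, 11.5]); the r=2.5 cylinder at (10, 1) gives a regular 12-gon of circumradius 2.5 (constant along its height) (area = (12/2)·2.500²·sin(360°/12) = 18.75 mm²); the cube at (3, 13.5) is present — its section is the full 5.5×29.5 rectangle (area 162.25 mm²); the cylinder at (15, 11) is not intersected at this z (z outside [2, 15]); Merging all regions: the 2 present regions are separate (no shared area or edge), so areas and boundary lengths simply add and each stays a separate island — area = 181.00 mm². Checking containment: at z = 15.6 the cross-section extends beyond the z = 10.32 cross-section by about 4.64 mm².

part overhangs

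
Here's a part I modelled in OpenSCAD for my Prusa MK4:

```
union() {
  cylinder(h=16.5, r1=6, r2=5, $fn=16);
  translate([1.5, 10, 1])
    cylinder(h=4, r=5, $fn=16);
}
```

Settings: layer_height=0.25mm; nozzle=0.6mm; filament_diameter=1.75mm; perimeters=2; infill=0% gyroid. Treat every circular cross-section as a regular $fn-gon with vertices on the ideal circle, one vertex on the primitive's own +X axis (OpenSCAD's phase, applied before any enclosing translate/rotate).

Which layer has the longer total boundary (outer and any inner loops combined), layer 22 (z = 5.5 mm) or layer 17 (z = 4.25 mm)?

Layer 22 (z = 5.5): the cone contributes a regular 16-gon of circumradius 5.667 (interpolated between r1=6 and r2=5 at t=0.333) (perimeter = 2·16·5.667·sin(180°/16) = 35.38 mm); the cylinder at (1.5, 10) is not intersected at this z (z outside [1, 5]); Taking the union: only the cone is present, so the union is just that shape — boundary = 35.38 mm. So its perimeter = 35.38 mm. Layer 17 (z = 4.25): the cone contributes a regular 16-gon of circumradius 5.742 (interpolated between r1=6 and r2=5 at t=0.258) (perimeter = 2·16·5.742·sin(180°/16) = 35.85 mm); the cylinder at (1.5, 10): section is a regular 16-gon, circumradius r=5 (perimeter = 2·16·5.000·sin(180°/16) = 31.21 mm); Taking the union: the regions partially overlap (shared area 1.09 mm²), so the edge portions inside another operand are dropped and the merged outline is re-measured after clipping — boundary = 60.60 mm. So its perimeter = 60.60 mm. Layer 17 is larger (60.60 vs 35.38 mm).

layer 17 (z = 4.25 mm)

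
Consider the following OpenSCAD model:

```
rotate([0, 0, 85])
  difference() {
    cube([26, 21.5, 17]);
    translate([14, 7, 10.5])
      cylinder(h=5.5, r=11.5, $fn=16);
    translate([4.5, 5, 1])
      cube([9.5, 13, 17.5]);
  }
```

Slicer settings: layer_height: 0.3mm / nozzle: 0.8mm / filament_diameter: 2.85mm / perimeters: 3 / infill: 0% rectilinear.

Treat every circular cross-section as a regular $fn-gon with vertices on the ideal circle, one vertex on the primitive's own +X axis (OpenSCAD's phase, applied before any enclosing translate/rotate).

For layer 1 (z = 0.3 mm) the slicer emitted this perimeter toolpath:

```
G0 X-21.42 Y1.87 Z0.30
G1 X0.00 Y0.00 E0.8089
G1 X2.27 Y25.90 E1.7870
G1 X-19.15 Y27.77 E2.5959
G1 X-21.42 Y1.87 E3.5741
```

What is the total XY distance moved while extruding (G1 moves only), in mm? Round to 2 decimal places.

95.00 mm

Sum the Euclidean lengths of each G1 segment: total = 95.00 mm.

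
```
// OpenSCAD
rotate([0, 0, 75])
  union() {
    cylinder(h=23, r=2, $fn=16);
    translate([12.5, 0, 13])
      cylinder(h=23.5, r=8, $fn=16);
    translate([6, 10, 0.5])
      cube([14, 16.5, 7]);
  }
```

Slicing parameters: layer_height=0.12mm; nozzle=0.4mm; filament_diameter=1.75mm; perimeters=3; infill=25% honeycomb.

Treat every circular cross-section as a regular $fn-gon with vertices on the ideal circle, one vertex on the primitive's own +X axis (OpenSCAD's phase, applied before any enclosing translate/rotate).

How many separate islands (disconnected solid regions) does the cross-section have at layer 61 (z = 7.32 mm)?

At z = 7.32 mm: the r=2 cylinder gives a regular 16-gon of circumradius 2 (constant along its height); the cylinder at (12.5, 0) does not reach this height (z outside [13, 36.5]); the cube at (6, 10) is present — its section is the full 14×16.5 rectangle; Taking the union: the 2 present regions are separate (no shared area or edge), so areas and boundary lengths simply add and each stays a separate island — 2 connected regions; (rotated 75° about Z; rotation is an isometry so areas/perimeters/island counts are preserved). Overall, the cross-section has 2 separate islands. Island count = 2.

2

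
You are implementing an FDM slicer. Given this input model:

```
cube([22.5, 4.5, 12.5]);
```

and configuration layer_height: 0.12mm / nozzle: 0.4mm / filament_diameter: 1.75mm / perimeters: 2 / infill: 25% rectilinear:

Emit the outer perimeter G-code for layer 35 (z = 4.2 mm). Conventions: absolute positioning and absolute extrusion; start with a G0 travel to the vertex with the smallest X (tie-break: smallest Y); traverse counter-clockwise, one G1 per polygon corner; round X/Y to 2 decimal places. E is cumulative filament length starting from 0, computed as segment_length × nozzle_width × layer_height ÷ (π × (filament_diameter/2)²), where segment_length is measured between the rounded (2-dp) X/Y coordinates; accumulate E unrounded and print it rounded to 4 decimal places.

G0 X0.00 Y0.00 Z4.20
G1 X22.50 Y0.00 E0.4490
G1 X22.50 Y4.50 E0.5388
G1 X0.00 Y4.50 E0.9878
G1 X0.00 Y0.00 E1.0776

At z = 4.2 mm: the cube (footprint 22.5×4.5) is included at this height. The outline is a single polygon with 4 vertices. Extrusion per mm of travel: 0.4 × 0.12 / (π × 0.875²) = 0.019956. Accumulating E over each segment gives final E = 1.0776.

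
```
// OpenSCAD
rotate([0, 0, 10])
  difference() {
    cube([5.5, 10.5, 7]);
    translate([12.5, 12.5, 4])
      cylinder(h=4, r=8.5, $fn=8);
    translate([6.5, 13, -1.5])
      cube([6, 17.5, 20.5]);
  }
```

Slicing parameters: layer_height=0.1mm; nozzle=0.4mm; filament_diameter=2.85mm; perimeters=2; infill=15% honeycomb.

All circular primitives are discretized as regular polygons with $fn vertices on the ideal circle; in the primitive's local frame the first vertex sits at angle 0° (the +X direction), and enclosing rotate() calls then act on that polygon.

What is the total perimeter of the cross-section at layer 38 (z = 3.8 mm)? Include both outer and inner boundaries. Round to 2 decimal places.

32.00 mm

At z = 3.8 mm: the cube is present — its section is the full 5.5×10.5 rectangle (perimeter 32.00 mm); the cylinder at (12.5, 12.5) is absent (z outside [4, 8]); the cube at (6.5, 13) (footprint 6×17.5) is included at this height (perimeter 47.00 mm); Taking the first minus the rest: starting from the 5.5×10.5 cube, the 6×17.5 cube at (6.5, 13) misses the remaining region (no effect) — boundary = 32.00 mm; (rotated 10° about Z; rotation is an isometry so areas/perimeters/island counts are preserved). Overall, the cross-section is a single solid region. Total boundary length (outer) = 32.00 mm.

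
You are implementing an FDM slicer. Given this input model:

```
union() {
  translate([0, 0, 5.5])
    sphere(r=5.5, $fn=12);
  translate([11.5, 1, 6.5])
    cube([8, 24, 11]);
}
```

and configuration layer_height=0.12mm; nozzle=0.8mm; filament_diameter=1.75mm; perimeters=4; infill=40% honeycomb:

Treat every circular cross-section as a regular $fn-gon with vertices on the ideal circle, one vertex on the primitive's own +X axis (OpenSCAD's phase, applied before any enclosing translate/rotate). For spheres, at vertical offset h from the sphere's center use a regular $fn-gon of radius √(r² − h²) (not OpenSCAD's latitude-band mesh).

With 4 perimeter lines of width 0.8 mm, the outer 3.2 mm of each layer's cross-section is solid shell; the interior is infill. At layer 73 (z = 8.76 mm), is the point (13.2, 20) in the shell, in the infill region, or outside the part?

At z = 8.76 mm: the sphere: section is a regular 12-gon, circumradius = √(r²−h²) = √(5.5²−3.26²) = 4.430; the 8×24 cube at (11.5, 1) contributes its full rectangle; Combining (union): the 2 present regions are separate (no shared area or edge), so areas and boundary lengths simply add and each stays a separate island — 2 connected regions. Overall, the cross-section has 2 separate islands. The nearest boundary edge runs (11.50, 1.00)→(11.50, 25.00); distance from the point to it = 1.70 mm. (Shell/infill is judged within the island containing the point — the largest one.) The point is inside the cross-section, 1.70 mm from the nearest boundary — within the 3.2 mm shell band (4 × 0.8).

shell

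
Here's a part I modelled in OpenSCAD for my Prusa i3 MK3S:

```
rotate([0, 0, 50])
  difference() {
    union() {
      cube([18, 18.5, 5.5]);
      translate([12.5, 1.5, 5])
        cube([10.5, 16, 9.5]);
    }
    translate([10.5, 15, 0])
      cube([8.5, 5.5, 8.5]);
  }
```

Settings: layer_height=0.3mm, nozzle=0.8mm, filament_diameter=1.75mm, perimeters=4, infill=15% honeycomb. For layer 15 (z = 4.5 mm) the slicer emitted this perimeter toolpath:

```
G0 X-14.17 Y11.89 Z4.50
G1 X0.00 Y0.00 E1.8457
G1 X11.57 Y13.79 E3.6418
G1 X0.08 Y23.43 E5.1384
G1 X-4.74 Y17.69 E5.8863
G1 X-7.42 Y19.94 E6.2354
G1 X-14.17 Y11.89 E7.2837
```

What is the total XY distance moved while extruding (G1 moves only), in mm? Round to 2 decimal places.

73.00 mm

Sum the Euclidean lengths of each G1 segment: total = 73.00 mm.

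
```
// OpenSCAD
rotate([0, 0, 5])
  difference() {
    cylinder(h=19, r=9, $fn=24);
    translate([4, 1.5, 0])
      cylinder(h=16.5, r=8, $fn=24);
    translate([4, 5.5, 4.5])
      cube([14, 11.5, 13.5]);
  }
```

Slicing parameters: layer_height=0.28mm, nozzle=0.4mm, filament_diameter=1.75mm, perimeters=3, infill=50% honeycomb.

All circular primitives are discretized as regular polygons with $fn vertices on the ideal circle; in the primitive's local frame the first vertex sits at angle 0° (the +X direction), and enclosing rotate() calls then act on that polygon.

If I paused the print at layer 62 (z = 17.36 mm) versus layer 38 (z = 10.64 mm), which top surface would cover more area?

layer 62 (z = 17.36 mm)

Layer 62 (z = 17.36): the r=9 cylinder contributes a regular 24-gon of circumradius 9 (area = (24/2)·9.000²·sin(360°/24) = 251.57 mm²); the cylinder at (4, 1.5) does not reach this height (z outside [0, 16.5]); the cube at (4, 5.5) (footprint 14×11.5) is included at this height (area 161.00 mm²); After the difference (first − rest): starting from the r=9 cylinder (251.57 mm²), the 14×11.5 cube at (4, 5.5) partially overlaps it — only the 4.43 mm² overlap (of its 161.00 mm²) is removed, clipping the outline — area = 247.14 mm²; (whole slice rotated 5° about Z — lengths, areas and connectivity unchanged). So its area = 247.14 mm². Layer 38 (z = 10.64): the cylinder: section is a regular 24-gon, circumradius r=9 (area = (24/2)·9.000²·sin(360°/24) = 251.57 mm²); the cylinder at (4, 1.5): section is a regular 24-gon, circumradius r=8 (area = (24/2)·8.000²·sin(360°/24) = 198.77 mm²); the cube at (4, 5.5) (footprint 14×11.5) is included at this height (area 161.00 mm²); After the difference (first − rest): starting from the r=9 cylinder (251.57 mm²), the r=8 cylinder at (4, 1.5) partially overlaps it — only the 151.70 mm² overlap (of its 198.77 mm²) is removed, clipping the outline; the 14×11.5 cube at (4, 5.5) misses the remaining region (no effect) — area = 99.87 mm²; (rotated 5° about Z; rotation is an isometry so areas/perimeters/island counts are preserved). So its area = 99.87 mm². Layer 62 is larger (247.14 vs 99.87 mm²).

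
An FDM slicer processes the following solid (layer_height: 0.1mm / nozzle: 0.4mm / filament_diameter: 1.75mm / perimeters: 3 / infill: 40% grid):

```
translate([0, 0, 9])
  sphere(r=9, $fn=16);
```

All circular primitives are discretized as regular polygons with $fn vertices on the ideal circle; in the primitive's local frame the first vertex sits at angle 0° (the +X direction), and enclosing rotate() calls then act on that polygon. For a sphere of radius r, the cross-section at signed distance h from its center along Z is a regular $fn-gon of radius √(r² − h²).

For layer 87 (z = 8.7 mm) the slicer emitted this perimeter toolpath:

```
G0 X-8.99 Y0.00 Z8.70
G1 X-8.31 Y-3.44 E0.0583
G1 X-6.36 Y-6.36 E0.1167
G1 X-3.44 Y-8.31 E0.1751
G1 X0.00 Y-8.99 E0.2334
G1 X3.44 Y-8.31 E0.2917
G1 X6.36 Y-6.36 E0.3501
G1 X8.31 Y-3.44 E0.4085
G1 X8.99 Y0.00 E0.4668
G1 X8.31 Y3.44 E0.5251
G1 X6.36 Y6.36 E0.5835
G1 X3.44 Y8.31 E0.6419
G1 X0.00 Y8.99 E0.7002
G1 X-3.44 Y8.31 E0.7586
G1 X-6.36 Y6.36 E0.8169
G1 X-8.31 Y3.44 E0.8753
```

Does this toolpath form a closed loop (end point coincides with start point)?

no

Start point (G0): (-8.99, 0.00). End point (last G1): the path does not return to the start — open.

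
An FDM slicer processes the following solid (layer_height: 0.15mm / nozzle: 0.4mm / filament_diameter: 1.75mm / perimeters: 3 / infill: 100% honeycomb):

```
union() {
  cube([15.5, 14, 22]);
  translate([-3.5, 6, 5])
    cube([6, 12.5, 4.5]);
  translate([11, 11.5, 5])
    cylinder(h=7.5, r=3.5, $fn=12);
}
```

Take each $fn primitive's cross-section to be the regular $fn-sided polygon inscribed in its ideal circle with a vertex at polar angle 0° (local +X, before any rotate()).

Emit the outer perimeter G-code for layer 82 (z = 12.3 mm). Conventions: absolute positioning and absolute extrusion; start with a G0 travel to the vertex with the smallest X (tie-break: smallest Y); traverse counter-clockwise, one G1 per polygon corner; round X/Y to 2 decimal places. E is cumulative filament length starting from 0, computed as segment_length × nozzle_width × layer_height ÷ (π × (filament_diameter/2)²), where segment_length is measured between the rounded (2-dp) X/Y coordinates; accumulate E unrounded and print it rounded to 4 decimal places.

At z = 12.3 mm: the cube (footprint 15.5×14) is included at this height; the cube at (-3.5, 6) is absent (z outside [5, 9.5]); the r=3.5 cylinder at (11, 11.5) contributes a regular 12-gon of circumradius 3.5; Merging all regions: the regions partially overlap (shared area 33.79 mm²), so overlapping operands fuse into one piece — 1 connected region. The outline is a single polygon with 9 vertices. Extrusion per mm of travel: 0.4 × 0.15 / (π × 0.875²) = 0.024945. Accumulating E over each segment gives final E = 1.4858.

G0 X0.00 Y0.00 Z12.30
G1 X15.50 Y0.00 E0.3866
G1 X15.50 Y14.00 E0.7359
G1 X13.28 Y14.00 E0.7913
G1 X12.75 Y14.53 E0.8100
G1 X11.00 Y15.00 E0.8552
G1 X9.25 Y14.53 E0.9004
G1 X8.72 Y14.00 E0.9191
G1 X0.00 Y14.00 E1.1366
G1 X0.00 Y0.00 E1.4858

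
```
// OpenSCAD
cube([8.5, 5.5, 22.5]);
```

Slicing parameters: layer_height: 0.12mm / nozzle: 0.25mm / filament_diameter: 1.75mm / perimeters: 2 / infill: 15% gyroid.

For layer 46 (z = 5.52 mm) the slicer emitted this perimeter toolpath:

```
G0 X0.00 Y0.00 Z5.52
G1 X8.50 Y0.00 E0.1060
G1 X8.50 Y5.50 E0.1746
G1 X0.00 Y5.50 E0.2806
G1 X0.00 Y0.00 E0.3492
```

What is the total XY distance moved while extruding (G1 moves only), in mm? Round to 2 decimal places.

Sum the Euclidean lengths of each G1 segment: total = 28.00 mm.

28.00 mm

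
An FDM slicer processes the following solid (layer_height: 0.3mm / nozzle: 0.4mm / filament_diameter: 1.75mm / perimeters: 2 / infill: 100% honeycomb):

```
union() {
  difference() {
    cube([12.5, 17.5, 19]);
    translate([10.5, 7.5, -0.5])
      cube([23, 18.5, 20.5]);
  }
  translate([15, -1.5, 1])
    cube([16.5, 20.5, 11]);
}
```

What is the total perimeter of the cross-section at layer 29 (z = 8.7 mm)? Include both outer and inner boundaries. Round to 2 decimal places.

At z = 8.7 mm: the cube (footprint 12.5×17.5) is included at this height (perimeter 60.00 mm); the 23×18.5 cube at (10.5, 7.5) contributes its full rectangle (perimeter 83.00 mm); After the difference (first − rest): starting from the 12.5×17.5 cube, the 23×18.5 cube at (10.5, 7.5) partially overlaps it — only the 20.00 mm² overlap (of its 425.50 mm²) is removed, clipping the outline — boundary = 60.00 mm; the 16.5×20.5 cube at (15, -1.5) contributes its full rectangle (perimeter 74.00 mm); Taking the union: the 2 present regions are separate (no shared area or edge), so areas and boundary lengths simply add and each stays a separate island — boundary = 134.00 mm. Overall, the cross-section has 2 separate islands. Total boundary length (outer) = 134.00 mm.

134.00 mm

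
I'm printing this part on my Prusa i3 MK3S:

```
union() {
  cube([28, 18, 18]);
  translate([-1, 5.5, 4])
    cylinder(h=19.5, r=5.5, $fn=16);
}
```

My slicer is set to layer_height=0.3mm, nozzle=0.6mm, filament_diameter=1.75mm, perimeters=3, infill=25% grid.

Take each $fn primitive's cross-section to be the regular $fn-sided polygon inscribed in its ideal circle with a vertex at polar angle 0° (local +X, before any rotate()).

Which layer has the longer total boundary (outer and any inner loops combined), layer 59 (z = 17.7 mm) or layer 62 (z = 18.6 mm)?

Layer 59 (z = 17.7): the 28×18 cube contributes its full rectangle (perimeter 92.00 mm); the cylinder at (-1, 5.5): section is a regular 16-gon, circumradius r=5.5 (perimeter = 2·16·5.500·sin(180°/16) = 34.34 mm); Merging all regions: the regions partially overlap (shared area 35.50 mm²), so the edge portions inside another operand are dropped and the merged outline is re-measured after clipping — boundary = 100.60 mm. So its perimeter = 100.60 mm. Layer 62 (z = 18.6): the cube is not intersected at this z (z outside [0, 18]); the r=5.5 cylinder at (-1, 5.5) gives a regular 16-gon of circumradius 5.5 (constant along its height) (perimeter = 2·16·5.500·sin(180°/16) = 34.34 mm); Combining (union): only the r=5.5 cylinder at (-1, 5.5) is present, so the union is just that shape — boundary = 34.34 mm. So its perimeter = 34.34 mm. Layer 59 is larger (100.60 vs 34.34 mm).

layer 59 (z = 17.7 mm)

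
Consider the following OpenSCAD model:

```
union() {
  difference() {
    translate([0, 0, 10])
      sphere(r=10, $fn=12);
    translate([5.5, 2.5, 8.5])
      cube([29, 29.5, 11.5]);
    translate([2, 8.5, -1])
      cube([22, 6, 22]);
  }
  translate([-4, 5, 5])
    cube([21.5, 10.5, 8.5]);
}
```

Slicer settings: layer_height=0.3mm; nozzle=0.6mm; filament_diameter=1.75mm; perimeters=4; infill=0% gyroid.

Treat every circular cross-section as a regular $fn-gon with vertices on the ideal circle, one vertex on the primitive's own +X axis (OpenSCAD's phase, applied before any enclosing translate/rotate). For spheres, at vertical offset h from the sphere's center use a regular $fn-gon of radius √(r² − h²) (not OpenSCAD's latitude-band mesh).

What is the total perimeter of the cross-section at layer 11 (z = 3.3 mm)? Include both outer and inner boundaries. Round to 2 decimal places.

46.11 mm

At z = 3.3 mm: the r=10 sphere slices to a regular 12-gon of circumradius 7.424 (√(r²−h²) with h=6.7 from center) (perimeter = 2·12·7.424·sin(180°/12) = 46.11 mm); the cube at (5.5, 2.5) does not reach this height (z outside [8.5, 20]); the cube at (2, 8.5) (footprint 22×6) is included at this height (perimeter 56.00 mm); After the difference (first − rest): starting from the r=10 sphere, the 22×6 cube at (2, 8.5) misses the remaining region (no effect) — boundary = 46.11 mm; the cube at (-4, 5) does not reach this height (z outside [5, 13.5]); Merging all regions: only the result so far is present, so the union is just that shape — boundary = 46.11 mm. Overall, the cross-section is a single solid region. Total boundary length (outer) = 46.11 mm.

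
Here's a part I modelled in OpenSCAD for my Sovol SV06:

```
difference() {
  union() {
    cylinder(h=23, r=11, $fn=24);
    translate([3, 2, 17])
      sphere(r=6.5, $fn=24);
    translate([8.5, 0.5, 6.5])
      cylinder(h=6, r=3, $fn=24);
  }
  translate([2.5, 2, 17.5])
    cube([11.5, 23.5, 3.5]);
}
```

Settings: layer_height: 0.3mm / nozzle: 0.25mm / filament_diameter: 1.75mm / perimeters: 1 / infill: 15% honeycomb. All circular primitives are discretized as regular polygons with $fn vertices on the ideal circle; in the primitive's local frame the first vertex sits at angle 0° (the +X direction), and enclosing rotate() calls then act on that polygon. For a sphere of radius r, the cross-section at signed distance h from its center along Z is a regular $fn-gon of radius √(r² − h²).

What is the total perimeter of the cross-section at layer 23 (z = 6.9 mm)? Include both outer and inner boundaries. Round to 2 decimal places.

At z = 6.9 mm: the cylinder: section is a regular 24-gon, circumradius r=11 (perimeter = 2·24·11.000·sin(180°/24) = 68.92 mm); the sphere at (3, 2) is absent (|z−center|=10.100 > r=6.5); the r=3 cylinder at (8.5, 0.5) contributes a regular 24-gon of circumradius 3 (perimeter = 2·24·3.000·sin(180°/24) = 18.80 mm); Taking the union: the regions partially overlap (shared area 26.42 mm²), so the edge portions inside another operand are dropped and the merged outline is re-measured after clipping — boundary = 69.26 mm; the cube at (2.5, 2) is absent (z outside [17.5, 21]); Subtracting the remaining from the first: none of the subtracted shapes is present at this height, so the result so far is unchanged — boundary = 69.26 mm. Overall, the cross-section is a single solid region. Total boundary length (outer) = 69.26 mm.

69.26 mm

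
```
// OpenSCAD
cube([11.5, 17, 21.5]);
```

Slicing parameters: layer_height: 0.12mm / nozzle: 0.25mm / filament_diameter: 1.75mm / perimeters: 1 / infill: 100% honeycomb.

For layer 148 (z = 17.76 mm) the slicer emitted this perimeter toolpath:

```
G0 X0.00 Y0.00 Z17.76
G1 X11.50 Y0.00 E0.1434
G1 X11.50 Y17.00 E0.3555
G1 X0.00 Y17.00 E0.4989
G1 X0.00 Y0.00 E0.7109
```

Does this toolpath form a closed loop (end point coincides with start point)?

yes

Start point (G0): (0.00, 0.00). End point (last G1): the path returns to the start — closed.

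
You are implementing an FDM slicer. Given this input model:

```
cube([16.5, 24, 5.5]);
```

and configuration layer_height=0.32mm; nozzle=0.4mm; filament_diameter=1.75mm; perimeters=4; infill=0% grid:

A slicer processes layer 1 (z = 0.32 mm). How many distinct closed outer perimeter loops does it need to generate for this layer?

1

At z = 0.32 mm: the cube (footprint 16.5×24) is included at this height. The result has 1 disconnected region.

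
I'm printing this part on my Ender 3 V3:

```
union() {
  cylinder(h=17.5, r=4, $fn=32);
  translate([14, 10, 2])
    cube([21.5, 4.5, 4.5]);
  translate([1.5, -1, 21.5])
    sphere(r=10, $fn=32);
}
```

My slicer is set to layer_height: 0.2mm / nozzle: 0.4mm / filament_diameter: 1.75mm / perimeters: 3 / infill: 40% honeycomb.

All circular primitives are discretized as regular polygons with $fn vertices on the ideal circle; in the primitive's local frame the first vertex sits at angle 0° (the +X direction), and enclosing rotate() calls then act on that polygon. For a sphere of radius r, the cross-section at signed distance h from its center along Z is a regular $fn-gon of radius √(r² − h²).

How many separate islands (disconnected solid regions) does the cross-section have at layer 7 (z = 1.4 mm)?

At z = 1.4 mm: the cylinder: section is a regular 32-gon, circumradius r=4; the cube at (14, 10) is not intersected at this z (z outside [2, 6.5]); the sphere at (1.5, -1) is absent (|z−center|=20.100 > r=10); Taking the union: only the r=4 cylinder is present, so the union is just that shape — 1 connected region. Overall, the cross-section is a single solid region. Island count = 1.

1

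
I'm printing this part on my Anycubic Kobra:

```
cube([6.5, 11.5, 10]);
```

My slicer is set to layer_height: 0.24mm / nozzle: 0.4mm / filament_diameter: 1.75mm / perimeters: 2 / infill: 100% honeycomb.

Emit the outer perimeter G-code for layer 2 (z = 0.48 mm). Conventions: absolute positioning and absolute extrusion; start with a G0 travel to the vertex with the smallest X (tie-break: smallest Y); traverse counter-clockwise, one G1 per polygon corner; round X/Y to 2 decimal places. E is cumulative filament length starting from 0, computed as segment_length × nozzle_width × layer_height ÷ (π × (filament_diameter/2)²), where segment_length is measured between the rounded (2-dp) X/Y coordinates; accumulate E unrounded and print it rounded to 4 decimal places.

At z = 0.48 mm: the cube is present — its section is the full 6.5×11.5 rectangle. The outline is a single polygon with 4 vertices. Extrusion per mm of travel: 0.4 × 0.24 / (π × 0.875²) = 0.039912. Accumulating E over each segment gives final E = 1.4368.

G0 X0.00 Y0.00 Z0.48
G1 X6.50 Y0.00 E0.2594
G1 X6.50 Y11.50 E0.7184
G1 X0.00 Y11.50 E0.9778
G1 X0.00 Y0.00 E1.4368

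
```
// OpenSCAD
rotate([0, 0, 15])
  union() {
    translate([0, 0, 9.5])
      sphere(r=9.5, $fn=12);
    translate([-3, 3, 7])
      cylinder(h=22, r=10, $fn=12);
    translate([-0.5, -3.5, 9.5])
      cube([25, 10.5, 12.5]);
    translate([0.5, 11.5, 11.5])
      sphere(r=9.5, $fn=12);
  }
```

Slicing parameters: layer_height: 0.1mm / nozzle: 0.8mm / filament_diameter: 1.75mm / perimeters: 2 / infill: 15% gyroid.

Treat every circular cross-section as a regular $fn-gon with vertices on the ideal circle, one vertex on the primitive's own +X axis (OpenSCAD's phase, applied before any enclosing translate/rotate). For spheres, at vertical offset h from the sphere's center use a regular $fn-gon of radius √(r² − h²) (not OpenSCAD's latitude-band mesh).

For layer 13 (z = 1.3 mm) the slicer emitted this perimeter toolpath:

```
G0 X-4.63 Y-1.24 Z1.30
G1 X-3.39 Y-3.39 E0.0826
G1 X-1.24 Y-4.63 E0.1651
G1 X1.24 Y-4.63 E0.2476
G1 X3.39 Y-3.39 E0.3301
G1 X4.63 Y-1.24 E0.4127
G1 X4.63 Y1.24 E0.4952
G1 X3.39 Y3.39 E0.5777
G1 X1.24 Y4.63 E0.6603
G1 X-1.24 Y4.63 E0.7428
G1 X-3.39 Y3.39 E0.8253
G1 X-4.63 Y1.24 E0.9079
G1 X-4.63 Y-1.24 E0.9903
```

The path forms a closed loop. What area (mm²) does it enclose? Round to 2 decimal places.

Apply the shoelace formula to the sequence of (X, Y) vertices; enclosed area = 68.93 mm².

68.93 mm²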